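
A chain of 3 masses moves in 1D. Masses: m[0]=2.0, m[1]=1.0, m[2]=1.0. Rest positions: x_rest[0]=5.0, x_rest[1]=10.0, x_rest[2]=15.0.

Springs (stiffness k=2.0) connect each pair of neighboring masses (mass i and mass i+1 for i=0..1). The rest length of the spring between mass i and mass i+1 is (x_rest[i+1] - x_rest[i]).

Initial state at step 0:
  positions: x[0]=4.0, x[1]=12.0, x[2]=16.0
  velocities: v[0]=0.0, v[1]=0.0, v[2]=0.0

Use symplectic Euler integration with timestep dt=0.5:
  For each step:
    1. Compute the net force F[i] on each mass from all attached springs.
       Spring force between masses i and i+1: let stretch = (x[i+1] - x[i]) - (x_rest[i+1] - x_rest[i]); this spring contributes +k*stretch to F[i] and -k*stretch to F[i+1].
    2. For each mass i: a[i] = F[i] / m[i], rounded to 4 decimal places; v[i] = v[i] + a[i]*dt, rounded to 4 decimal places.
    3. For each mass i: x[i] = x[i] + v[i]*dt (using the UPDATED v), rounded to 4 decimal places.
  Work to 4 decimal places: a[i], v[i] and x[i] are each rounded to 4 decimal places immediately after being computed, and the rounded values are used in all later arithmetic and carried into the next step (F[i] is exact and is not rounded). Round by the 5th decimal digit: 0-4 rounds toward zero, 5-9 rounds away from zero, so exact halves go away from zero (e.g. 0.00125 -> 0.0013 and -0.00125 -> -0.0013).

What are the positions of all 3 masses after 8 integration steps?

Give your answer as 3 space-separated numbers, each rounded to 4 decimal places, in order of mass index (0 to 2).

Answer: 4.8986 9.9982 16.2055

Derivation:
Step 0: x=[4.0000 12.0000 16.0000] v=[0.0000 0.0000 0.0000]
Step 1: x=[4.7500 10.0000 16.5000] v=[1.5000 -4.0000 1.0000]
Step 2: x=[5.5625 8.6250 16.2500] v=[1.6250 -2.7500 -0.5000]
Step 3: x=[5.8907 9.5313 14.6875] v=[0.6563 1.8125 -3.1250]
Step 4: x=[5.8790 11.1954 13.0469] v=[-0.0234 3.3281 -3.2812]
Step 5: x=[5.9464 11.1270 12.9806] v=[0.1348 -0.1368 -0.1327]
Step 6: x=[6.0590 9.3951 14.4875] v=[0.2251 -3.4638 3.0137]
Step 7: x=[5.7556 8.5414 15.9482] v=[-0.6069 -1.7075 2.9213]
Step 8: x=[4.8986 9.9982 16.2055] v=[-1.7140 2.9135 0.5145]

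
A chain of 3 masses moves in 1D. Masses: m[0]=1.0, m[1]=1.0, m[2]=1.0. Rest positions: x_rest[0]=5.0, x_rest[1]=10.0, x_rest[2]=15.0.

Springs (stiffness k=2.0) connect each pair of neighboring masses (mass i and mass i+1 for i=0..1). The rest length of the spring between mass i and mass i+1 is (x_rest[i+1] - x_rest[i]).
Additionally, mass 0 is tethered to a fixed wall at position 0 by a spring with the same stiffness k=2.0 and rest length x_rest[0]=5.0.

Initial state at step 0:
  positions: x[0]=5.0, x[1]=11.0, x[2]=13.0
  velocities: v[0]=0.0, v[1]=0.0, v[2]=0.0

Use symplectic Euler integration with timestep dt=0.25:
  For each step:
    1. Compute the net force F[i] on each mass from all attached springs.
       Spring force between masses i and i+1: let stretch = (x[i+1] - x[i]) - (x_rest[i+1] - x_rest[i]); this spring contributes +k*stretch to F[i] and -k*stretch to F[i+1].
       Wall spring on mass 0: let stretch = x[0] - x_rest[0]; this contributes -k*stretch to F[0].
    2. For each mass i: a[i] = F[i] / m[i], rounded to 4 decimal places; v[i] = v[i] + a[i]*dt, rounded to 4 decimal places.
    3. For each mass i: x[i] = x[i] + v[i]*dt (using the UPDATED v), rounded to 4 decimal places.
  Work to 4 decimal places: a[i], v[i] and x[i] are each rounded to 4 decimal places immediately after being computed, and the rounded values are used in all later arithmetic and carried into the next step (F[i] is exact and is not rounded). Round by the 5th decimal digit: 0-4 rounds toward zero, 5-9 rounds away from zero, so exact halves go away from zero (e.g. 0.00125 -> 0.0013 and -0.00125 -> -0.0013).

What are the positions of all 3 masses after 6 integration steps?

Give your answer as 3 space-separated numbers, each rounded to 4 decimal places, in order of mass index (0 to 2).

Step 0: x=[5.0000 11.0000 13.0000] v=[0.0000 0.0000 0.0000]
Step 1: x=[5.1250 10.5000 13.3750] v=[0.5000 -2.0000 1.5000]
Step 2: x=[5.2813 9.6875 14.0156] v=[0.6250 -3.2500 2.5625]
Step 3: x=[5.3282 8.8652 14.7402] v=[0.1875 -3.2891 2.8985]
Step 4: x=[5.1512 8.3352 15.3555] v=[-0.7081 -2.1201 2.4610]
Step 5: x=[4.7283 8.2847 15.7182] v=[-1.6917 -0.2020 1.4509]
Step 6: x=[4.1589 8.7189 15.7768] v=[-2.2777 1.7366 0.2342]

Answer: 4.1589 8.7189 15.7768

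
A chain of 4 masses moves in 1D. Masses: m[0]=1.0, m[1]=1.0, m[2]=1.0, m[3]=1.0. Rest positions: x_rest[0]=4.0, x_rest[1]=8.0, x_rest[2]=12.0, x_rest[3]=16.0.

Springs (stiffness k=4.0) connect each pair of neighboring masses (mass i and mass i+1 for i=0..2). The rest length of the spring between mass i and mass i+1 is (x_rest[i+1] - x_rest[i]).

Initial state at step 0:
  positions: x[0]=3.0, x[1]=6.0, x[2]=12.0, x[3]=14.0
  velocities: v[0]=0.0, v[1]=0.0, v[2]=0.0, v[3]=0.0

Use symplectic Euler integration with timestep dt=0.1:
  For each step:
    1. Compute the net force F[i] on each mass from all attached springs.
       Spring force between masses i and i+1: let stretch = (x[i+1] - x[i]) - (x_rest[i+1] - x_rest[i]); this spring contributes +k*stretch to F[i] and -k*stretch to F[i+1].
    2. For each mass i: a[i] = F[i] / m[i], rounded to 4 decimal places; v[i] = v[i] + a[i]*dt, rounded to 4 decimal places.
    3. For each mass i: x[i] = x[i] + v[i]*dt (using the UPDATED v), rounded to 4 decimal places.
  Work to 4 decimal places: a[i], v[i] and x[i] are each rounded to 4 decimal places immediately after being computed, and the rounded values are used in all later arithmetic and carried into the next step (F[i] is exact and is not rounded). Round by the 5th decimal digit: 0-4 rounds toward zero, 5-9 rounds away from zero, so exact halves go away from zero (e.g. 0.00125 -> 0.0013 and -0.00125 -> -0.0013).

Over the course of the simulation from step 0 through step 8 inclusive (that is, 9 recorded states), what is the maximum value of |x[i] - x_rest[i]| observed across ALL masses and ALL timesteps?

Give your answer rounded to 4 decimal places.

Answer: 2.4946

Derivation:
Step 0: x=[3.0000 6.0000 12.0000 14.0000] v=[0.0000 0.0000 0.0000 0.0000]
Step 1: x=[2.9600 6.1200 11.8400 14.0800] v=[-0.4000 1.2000 -1.6000 0.8000]
Step 2: x=[2.8864 6.3424 11.5408 14.2304] v=[-0.7360 2.2240 -2.9920 1.5040]
Step 3: x=[2.7910 6.6345 11.1413 14.4332] v=[-0.9536 2.9210 -3.9955 2.0282]
Step 4: x=[2.6894 6.9531 10.6932 14.6643] v=[-1.0162 3.1863 -4.4815 2.3114]
Step 5: x=[2.5983 7.2508 10.2543 14.8966] v=[-0.9107 2.9769 -4.3891 2.3230]
Step 6: x=[2.5333 7.4825 9.8809 15.1032] v=[-0.6497 2.3173 -3.7336 2.0661]
Step 7: x=[2.5063 7.6122 9.6205 15.2609] v=[-0.2700 1.2970 -2.6040 1.5772]
Step 8: x=[2.5235 7.6180 9.5054 15.3530] v=[0.1724 0.0580 -1.1512 0.9210]
Max displacement = 2.4946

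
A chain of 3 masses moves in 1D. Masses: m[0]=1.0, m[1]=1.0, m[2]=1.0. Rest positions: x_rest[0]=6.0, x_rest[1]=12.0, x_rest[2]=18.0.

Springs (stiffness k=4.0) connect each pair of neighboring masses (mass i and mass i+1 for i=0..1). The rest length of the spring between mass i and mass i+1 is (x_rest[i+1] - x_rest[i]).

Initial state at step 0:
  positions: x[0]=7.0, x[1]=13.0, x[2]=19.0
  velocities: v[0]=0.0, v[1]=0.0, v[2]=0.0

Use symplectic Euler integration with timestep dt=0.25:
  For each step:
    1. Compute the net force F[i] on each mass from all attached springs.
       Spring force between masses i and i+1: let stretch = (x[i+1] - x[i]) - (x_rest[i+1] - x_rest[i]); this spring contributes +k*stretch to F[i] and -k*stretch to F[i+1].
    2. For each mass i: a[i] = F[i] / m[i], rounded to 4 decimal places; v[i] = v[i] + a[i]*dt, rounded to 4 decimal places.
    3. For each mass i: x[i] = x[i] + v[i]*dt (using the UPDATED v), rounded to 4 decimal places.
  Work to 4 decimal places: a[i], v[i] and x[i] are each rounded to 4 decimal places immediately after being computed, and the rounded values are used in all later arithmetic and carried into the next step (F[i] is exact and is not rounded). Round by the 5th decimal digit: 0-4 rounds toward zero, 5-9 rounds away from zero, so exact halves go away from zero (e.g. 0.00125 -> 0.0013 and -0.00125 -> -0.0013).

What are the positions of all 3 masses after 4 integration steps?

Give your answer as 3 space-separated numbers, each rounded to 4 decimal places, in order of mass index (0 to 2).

Step 0: x=[7.0000 13.0000 19.0000] v=[0.0000 0.0000 0.0000]
Step 1: x=[7.0000 13.0000 19.0000] v=[0.0000 0.0000 0.0000]
Step 2: x=[7.0000 13.0000 19.0000] v=[0.0000 0.0000 0.0000]
Step 3: x=[7.0000 13.0000 19.0000] v=[0.0000 0.0000 0.0000]
Step 4: x=[7.0000 13.0000 19.0000] v=[0.0000 0.0000 0.0000]

Answer: 7.0000 13.0000 19.0000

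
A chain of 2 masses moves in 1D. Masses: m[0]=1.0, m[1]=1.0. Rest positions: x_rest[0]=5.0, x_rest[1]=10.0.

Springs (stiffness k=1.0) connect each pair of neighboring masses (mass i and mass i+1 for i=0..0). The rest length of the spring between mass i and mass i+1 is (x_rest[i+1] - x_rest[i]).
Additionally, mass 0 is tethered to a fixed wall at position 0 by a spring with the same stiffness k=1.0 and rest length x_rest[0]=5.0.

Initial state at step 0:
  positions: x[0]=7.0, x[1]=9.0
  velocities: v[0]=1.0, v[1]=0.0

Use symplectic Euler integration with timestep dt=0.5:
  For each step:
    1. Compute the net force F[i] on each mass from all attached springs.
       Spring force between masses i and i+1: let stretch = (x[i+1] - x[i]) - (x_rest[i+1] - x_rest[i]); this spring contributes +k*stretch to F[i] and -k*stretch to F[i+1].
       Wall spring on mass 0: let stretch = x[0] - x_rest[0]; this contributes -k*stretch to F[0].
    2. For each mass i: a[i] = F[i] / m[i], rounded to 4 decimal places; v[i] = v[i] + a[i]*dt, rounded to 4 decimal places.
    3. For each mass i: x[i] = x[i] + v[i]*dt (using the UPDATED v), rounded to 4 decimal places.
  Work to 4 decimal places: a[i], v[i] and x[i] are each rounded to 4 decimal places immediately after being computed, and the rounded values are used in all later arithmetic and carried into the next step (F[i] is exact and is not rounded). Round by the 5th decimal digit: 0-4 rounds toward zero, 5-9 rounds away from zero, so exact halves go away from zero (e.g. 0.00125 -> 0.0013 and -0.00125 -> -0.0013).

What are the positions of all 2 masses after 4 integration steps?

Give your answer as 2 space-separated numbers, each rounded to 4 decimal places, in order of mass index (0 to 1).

Answer: 3.6524 11.8321

Derivation:
Step 0: x=[7.0000 9.0000] v=[1.0000 0.0000]
Step 1: x=[6.2500 9.7500] v=[-1.5000 1.5000]
Step 2: x=[4.8125 10.8750] v=[-2.8750 2.2500]
Step 3: x=[3.6875 11.7344] v=[-2.2500 1.7188]
Step 4: x=[3.6524 11.8321] v=[-0.0703 0.1954]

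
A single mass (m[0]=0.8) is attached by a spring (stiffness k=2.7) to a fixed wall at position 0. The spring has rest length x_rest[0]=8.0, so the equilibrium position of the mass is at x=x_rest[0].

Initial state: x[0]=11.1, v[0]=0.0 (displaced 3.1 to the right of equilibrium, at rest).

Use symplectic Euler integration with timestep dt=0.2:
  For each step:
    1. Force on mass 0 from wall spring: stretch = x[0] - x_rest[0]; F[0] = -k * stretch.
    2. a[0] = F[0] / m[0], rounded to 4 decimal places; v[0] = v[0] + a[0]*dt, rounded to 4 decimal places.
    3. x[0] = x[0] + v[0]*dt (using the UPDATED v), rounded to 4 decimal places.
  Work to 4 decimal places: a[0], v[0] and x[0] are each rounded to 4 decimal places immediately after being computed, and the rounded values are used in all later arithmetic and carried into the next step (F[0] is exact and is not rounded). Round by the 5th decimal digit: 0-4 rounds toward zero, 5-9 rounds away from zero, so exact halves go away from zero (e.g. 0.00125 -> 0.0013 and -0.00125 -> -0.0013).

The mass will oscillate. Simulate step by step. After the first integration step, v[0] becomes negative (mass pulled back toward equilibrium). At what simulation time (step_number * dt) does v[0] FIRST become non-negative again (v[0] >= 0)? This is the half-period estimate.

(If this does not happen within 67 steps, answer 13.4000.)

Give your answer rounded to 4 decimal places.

Answer: 1.8000

Derivation:
Step 0: x=[11.1000] v=[0.0000]
Step 1: x=[10.6815] v=[-2.0925]
Step 2: x=[9.9010] v=[-3.9025]
Step 3: x=[8.8639] v=[-5.1857]
Step 4: x=[7.7101] v=[-5.7688]
Step 5: x=[6.5955] v=[-5.5731]
Step 6: x=[5.6705] v=[-4.6251]
Step 7: x=[5.0600] v=[-3.0527]
Step 8: x=[4.8464] v=[-1.0682]
Step 9: x=[5.0585] v=[1.0605]
First v>=0 after going negative at step 9, time=1.8000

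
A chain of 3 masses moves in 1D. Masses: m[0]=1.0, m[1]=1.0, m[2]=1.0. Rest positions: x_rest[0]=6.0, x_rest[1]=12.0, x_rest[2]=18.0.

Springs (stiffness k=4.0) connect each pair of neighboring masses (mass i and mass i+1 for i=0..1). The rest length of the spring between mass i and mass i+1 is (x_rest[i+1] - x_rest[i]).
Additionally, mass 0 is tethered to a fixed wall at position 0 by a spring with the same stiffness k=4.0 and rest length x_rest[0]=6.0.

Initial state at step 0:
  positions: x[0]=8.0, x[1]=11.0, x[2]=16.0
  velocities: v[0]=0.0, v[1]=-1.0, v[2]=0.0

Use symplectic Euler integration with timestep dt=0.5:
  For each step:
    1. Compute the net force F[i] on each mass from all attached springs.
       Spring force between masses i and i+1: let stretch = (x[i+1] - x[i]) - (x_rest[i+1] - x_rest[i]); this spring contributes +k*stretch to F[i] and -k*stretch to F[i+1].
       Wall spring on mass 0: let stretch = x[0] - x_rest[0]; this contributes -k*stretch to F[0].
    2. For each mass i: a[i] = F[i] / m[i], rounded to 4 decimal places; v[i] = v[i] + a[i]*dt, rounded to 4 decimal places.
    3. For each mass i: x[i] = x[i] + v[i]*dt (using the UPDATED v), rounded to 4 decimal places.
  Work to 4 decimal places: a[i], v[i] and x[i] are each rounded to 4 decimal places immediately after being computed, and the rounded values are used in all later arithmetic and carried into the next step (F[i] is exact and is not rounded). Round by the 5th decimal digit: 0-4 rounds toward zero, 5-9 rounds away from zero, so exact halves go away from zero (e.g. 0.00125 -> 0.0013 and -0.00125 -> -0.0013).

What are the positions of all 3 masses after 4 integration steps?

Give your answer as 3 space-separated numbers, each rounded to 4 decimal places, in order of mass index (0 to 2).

Answer: 7.0000 14.5000 15.5000

Derivation:
Step 0: x=[8.0000 11.0000 16.0000] v=[0.0000 -1.0000 0.0000]
Step 1: x=[3.0000 12.5000 17.0000] v=[-10.0000 3.0000 2.0000]
Step 2: x=[4.5000 9.0000 19.5000] v=[3.0000 -7.0000 5.0000]
Step 3: x=[6.0000 11.5000 17.5000] v=[3.0000 5.0000 -4.0000]
Step 4: x=[7.0000 14.5000 15.5000] v=[2.0000 6.0000 -4.0000]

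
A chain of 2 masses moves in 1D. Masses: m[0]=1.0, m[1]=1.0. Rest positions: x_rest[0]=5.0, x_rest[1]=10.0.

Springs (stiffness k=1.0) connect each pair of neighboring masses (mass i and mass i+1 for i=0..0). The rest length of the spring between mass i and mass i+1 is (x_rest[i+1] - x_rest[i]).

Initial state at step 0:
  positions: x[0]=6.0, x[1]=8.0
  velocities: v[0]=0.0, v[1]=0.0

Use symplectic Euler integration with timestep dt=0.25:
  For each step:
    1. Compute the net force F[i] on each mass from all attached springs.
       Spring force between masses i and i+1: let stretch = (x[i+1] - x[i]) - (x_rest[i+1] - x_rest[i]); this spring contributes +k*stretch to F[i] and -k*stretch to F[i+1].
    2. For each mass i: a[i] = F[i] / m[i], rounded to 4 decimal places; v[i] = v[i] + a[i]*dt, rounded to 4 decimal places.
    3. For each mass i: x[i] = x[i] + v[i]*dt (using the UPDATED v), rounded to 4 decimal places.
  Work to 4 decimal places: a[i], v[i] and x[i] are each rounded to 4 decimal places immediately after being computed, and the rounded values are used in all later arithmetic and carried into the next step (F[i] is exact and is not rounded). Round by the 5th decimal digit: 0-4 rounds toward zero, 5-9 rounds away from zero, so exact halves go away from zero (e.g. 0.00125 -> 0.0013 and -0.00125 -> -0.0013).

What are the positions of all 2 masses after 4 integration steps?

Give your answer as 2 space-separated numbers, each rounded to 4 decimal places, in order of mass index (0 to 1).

Step 0: x=[6.0000 8.0000] v=[0.0000 0.0000]
Step 1: x=[5.8125 8.1875] v=[-0.7500 0.7500]
Step 2: x=[5.4609 8.5391] v=[-1.4063 1.4063]
Step 3: x=[4.9892 9.0108] v=[-1.8868 1.8868]
Step 4: x=[4.4564 9.5437] v=[-2.1314 2.1314]

Answer: 4.4564 9.5437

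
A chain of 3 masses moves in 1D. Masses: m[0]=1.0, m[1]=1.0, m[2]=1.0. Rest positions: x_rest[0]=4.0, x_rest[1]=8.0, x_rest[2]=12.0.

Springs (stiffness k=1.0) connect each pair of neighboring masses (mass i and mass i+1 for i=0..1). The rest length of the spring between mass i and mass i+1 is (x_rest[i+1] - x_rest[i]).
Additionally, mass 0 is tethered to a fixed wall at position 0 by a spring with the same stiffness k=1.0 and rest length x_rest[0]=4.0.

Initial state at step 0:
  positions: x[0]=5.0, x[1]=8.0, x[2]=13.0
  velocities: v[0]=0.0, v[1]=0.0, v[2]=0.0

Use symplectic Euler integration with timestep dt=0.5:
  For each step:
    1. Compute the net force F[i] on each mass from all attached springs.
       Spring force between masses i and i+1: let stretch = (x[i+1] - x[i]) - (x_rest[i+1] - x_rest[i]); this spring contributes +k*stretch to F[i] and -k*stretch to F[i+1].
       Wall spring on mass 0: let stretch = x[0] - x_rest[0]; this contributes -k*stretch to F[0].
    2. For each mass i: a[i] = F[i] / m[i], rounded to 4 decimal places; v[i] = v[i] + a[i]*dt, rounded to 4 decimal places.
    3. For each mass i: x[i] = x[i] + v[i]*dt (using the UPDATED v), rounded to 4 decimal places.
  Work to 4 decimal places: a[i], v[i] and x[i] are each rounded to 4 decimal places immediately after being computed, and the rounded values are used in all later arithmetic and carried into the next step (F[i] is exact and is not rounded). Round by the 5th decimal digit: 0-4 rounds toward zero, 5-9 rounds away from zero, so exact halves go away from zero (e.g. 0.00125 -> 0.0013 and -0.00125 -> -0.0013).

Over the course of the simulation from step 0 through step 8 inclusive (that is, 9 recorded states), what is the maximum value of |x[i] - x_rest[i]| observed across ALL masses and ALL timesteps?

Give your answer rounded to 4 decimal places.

Answer: 1.1719

Derivation:
Step 0: x=[5.0000 8.0000 13.0000] v=[0.0000 0.0000 0.0000]
Step 1: x=[4.5000 8.5000 12.7500] v=[-1.0000 1.0000 -0.5000]
Step 2: x=[3.8750 9.0625 12.4375] v=[-1.2500 1.1250 -0.6250]
Step 3: x=[3.5781 9.1719 12.2813] v=[-0.5938 0.2188 -0.3125]
Step 4: x=[3.7852 8.6602 12.3477] v=[0.4141 -1.0234 0.1328]
Step 5: x=[4.2647 7.8516 12.4923] v=[0.9590 -1.6172 0.2891]
Step 6: x=[4.5748 7.3065 12.4767] v=[0.6201 -1.0903 -0.0313]
Step 7: x=[4.4241 7.3710 12.1685] v=[-0.3015 0.1290 -0.6164]
Step 8: x=[3.9041 7.8982 11.6609] v=[-1.0401 1.0543 -1.0152]
Max displacement = 1.1719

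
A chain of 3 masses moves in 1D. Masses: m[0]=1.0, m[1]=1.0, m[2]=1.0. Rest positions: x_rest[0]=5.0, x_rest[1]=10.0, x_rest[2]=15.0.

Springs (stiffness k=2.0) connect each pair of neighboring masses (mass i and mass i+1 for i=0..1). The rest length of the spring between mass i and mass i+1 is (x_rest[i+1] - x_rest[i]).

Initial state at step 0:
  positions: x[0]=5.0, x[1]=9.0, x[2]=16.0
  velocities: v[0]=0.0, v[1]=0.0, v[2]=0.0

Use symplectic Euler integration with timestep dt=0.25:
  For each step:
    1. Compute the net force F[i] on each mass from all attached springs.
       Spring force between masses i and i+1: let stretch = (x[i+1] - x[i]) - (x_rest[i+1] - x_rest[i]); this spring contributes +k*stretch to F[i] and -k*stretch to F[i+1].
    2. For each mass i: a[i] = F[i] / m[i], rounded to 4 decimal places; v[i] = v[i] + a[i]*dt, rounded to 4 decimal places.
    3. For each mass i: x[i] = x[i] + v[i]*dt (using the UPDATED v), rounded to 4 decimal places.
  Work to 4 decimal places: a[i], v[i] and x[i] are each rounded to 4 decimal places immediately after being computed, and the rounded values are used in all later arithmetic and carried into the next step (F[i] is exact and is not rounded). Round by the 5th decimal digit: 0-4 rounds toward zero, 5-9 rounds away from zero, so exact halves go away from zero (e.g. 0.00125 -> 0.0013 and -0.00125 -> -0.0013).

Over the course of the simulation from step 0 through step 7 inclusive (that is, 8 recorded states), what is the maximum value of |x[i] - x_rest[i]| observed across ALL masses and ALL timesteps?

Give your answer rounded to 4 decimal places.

Step 0: x=[5.0000 9.0000 16.0000] v=[0.0000 0.0000 0.0000]
Step 1: x=[4.8750 9.3750 15.7500] v=[-0.5000 1.5000 -1.0000]
Step 2: x=[4.6875 9.9844 15.3281] v=[-0.7500 2.4375 -1.6875]
Step 3: x=[4.5371 10.5996 14.8633] v=[-0.6016 2.4609 -1.8594]
Step 4: x=[4.5195 10.9900 14.4905] v=[-0.0704 1.5615 -1.4913]
Step 5: x=[4.6857 11.0091 14.3051] v=[0.6649 0.0765 -0.7416]
Step 6: x=[5.0174 10.6498 14.3327] v=[1.3266 -1.4372 0.1104]
Step 7: x=[5.4281 10.0468 14.5250] v=[1.6428 -2.4120 0.7690]
Max displacement = 1.0091

Answer: 1.0091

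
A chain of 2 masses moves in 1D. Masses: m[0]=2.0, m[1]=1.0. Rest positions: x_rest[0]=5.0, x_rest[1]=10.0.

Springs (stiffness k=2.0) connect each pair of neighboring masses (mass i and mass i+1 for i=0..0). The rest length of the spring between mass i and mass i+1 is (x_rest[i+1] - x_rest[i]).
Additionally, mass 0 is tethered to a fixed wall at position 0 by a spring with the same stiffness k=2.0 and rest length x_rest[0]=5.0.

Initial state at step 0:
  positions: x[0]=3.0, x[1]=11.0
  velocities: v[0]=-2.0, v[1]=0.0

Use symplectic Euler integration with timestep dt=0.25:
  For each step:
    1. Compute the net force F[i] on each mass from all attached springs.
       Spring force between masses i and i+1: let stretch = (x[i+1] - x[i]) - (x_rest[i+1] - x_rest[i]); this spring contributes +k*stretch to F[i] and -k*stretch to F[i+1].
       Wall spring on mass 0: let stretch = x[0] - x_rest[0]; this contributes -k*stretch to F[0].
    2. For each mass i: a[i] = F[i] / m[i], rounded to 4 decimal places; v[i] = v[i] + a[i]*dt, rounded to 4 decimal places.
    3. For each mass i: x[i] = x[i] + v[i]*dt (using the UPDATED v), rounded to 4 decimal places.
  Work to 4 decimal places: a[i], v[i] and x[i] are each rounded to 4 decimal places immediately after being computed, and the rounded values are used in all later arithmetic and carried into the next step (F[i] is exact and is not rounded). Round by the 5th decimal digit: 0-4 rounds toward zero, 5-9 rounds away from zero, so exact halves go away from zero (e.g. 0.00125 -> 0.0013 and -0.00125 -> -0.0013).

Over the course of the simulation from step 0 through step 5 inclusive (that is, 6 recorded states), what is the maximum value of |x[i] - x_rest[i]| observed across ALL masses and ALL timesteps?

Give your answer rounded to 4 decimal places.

Answer: 3.0504

Derivation:
Step 0: x=[3.0000 11.0000] v=[-2.0000 0.0000]
Step 1: x=[2.8125 10.6250] v=[-0.7500 -1.5000]
Step 2: x=[2.9375 9.8984] v=[0.5000 -2.9063]
Step 3: x=[3.3140 8.9267] v=[1.5059 -3.8868]
Step 4: x=[3.8342 7.8784] v=[2.0806 -4.1932]
Step 5: x=[4.3675 6.9496] v=[2.1331 -3.7153]
Max displacement = 3.0504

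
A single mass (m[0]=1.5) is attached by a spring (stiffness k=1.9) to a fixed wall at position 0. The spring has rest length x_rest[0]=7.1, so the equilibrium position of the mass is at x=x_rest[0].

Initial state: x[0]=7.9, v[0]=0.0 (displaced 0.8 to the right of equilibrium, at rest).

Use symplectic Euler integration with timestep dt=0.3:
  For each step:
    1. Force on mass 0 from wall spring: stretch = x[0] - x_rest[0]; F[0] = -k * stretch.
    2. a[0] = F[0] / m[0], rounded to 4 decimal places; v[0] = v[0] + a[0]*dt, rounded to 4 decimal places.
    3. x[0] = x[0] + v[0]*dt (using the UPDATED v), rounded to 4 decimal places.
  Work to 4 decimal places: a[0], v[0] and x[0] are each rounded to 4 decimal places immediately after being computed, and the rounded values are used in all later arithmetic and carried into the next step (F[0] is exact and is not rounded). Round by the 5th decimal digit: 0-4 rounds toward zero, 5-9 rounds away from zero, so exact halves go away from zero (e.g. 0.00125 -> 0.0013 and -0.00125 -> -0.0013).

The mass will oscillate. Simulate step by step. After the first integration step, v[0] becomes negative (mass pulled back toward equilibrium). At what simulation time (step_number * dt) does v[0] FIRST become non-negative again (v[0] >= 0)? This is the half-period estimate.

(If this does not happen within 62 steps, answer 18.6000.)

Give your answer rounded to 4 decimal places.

Answer: 3.0000

Derivation:
Step 0: x=[7.9000] v=[0.0000]
Step 1: x=[7.8088] v=[-0.3040]
Step 2: x=[7.6368] v=[-0.5733]
Step 3: x=[7.4036] v=[-0.7773]
Step 4: x=[7.1358] v=[-0.8927]
Step 5: x=[6.8639] v=[-0.9063]
Step 6: x=[6.6189] v=[-0.8166]
Step 7: x=[6.4288] v=[-0.6338]
Step 8: x=[6.3152] v=[-0.3787]
Step 9: x=[6.2911] v=[-0.0805]
Step 10: x=[6.3592] v=[0.2269]
First v>=0 after going negative at step 10, time=3.0000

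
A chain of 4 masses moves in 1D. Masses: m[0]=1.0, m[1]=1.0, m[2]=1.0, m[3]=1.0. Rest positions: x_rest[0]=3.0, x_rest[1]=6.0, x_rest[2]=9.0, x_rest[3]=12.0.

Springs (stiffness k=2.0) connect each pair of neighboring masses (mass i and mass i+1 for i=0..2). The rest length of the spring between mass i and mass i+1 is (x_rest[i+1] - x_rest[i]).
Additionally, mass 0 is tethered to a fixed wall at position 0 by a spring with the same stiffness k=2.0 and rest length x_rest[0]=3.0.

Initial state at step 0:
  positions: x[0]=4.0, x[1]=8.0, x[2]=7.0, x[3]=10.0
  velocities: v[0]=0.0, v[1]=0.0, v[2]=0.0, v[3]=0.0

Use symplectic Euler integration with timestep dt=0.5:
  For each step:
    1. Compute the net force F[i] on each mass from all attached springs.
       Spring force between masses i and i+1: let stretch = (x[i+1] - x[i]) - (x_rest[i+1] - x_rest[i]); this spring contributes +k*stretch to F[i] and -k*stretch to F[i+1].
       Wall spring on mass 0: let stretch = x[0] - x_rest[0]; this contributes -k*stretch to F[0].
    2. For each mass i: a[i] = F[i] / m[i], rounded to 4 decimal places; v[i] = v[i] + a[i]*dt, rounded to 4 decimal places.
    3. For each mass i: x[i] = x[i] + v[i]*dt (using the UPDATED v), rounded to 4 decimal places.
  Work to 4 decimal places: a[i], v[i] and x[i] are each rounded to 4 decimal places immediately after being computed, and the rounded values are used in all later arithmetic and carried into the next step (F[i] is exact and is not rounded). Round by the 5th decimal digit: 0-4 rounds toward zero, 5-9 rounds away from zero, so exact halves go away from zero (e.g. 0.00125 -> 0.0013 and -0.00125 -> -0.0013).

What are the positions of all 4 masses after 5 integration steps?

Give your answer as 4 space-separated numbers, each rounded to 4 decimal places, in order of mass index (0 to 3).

Answer: 2.2500 4.3438 8.6563 13.1875

Derivation:
Step 0: x=[4.0000 8.0000 7.0000 10.0000] v=[0.0000 0.0000 0.0000 0.0000]
Step 1: x=[4.0000 5.5000 9.0000 10.0000] v=[0.0000 -5.0000 4.0000 0.0000]
Step 2: x=[2.7500 4.0000 9.7500 11.0000] v=[-2.5000 -3.0000 1.5000 2.0000]
Step 3: x=[0.7500 4.7500 8.2500 12.8750] v=[-4.0000 1.5000 -3.0000 3.7500]
Step 4: x=[0.3750 5.2500 7.3125 13.9375] v=[-0.7500 1.0000 -1.8750 2.1250]
Step 5: x=[2.2500 4.3438 8.6563 13.1875] v=[3.7500 -1.8125 2.6875 -1.5000]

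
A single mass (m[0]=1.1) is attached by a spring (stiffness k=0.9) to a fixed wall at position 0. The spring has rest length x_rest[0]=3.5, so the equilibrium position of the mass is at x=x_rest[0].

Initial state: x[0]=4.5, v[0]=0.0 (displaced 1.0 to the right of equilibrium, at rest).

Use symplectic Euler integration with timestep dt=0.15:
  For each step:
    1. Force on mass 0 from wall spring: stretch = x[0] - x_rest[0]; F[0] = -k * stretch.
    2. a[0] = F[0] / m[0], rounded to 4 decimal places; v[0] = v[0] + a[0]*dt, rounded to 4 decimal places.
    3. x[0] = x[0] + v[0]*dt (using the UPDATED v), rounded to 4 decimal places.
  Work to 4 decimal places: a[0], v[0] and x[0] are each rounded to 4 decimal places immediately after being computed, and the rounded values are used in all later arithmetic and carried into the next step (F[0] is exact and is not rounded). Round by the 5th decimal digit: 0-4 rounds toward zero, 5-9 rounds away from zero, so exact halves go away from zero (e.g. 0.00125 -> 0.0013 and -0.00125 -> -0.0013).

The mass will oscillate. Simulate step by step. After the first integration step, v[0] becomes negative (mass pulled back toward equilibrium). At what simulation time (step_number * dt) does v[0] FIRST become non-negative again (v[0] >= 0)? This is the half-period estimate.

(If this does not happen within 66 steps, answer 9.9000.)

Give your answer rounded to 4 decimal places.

Answer: 3.6000

Derivation:
Step 0: x=[4.5000] v=[0.0000]
Step 1: x=[4.4816] v=[-0.1227]
Step 2: x=[4.4451] v=[-0.2432]
Step 3: x=[4.3912] v=[-0.3592]
Step 4: x=[4.3209] v=[-0.4686]
Step 5: x=[4.2355] v=[-0.5693]
Step 6: x=[4.1366] v=[-0.6596]
Step 7: x=[4.0259] v=[-0.7377]
Step 8: x=[3.9056] v=[-0.8022]
Step 9: x=[3.7778] v=[-0.8520]
Step 10: x=[3.6449] v=[-0.8861]
Step 11: x=[3.5093] v=[-0.9039]
Step 12: x=[3.3736] v=[-0.9050]
Step 13: x=[3.2402] v=[-0.8895]
Step 14: x=[3.1116] v=[-0.8576]
Step 15: x=[2.9901] v=[-0.8099]
Step 16: x=[2.8780] v=[-0.7473]
Step 17: x=[2.7774] v=[-0.6710]
Step 18: x=[2.6901] v=[-0.5823]
Step 19: x=[2.6177] v=[-0.4829]
Step 20: x=[2.5615] v=[-0.3746]
Step 21: x=[2.5226] v=[-0.2594]
Step 22: x=[2.5017] v=[-0.1394]
Step 23: x=[2.4992] v=[-0.0169]
Step 24: x=[2.5151] v=[0.1059]
First v>=0 after going negative at step 24, time=3.6000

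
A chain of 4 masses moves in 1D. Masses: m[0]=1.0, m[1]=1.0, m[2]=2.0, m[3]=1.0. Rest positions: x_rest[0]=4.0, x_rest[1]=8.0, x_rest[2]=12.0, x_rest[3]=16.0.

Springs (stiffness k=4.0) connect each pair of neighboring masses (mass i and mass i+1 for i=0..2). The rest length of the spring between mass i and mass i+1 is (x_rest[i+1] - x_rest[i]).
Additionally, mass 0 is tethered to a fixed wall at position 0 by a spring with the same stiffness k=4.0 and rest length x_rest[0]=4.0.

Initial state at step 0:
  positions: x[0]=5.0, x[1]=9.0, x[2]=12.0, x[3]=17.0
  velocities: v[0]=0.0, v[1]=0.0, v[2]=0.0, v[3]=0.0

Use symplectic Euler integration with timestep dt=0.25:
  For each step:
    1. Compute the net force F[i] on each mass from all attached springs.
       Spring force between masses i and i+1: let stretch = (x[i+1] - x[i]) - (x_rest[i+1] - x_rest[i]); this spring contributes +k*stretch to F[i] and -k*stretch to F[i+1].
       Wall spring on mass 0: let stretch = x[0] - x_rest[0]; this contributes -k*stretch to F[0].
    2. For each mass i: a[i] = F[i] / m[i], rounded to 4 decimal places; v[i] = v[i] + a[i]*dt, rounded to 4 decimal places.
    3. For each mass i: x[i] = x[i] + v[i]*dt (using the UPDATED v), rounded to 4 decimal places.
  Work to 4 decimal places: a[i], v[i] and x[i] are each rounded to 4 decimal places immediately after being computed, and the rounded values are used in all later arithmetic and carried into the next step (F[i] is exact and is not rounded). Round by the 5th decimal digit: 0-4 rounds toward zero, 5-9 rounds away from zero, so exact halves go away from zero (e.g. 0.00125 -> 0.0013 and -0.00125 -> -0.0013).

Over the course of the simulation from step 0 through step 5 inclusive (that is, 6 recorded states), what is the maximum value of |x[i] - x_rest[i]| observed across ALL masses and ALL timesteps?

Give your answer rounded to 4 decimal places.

Step 0: x=[5.0000 9.0000 12.0000 17.0000] v=[0.0000 0.0000 0.0000 0.0000]
Step 1: x=[4.7500 8.7500 12.2500 16.7500] v=[-1.0000 -1.0000 1.0000 -1.0000]
Step 2: x=[4.3125 8.3750 12.6250 16.3750] v=[-1.7500 -1.5000 1.5000 -1.5000]
Step 3: x=[3.8125 8.0469 12.9375 16.0625] v=[-2.0000 -1.3125 1.2500 -1.2500]
Step 4: x=[3.4180 7.8828 13.0293 15.9688] v=[-1.5781 -0.6563 0.3672 -0.3750]
Step 5: x=[3.2852 7.8892 12.8452 16.1402] v=[-0.5313 0.0254 -0.7363 0.6855]
Max displacement = 1.0293

Answer: 1.0293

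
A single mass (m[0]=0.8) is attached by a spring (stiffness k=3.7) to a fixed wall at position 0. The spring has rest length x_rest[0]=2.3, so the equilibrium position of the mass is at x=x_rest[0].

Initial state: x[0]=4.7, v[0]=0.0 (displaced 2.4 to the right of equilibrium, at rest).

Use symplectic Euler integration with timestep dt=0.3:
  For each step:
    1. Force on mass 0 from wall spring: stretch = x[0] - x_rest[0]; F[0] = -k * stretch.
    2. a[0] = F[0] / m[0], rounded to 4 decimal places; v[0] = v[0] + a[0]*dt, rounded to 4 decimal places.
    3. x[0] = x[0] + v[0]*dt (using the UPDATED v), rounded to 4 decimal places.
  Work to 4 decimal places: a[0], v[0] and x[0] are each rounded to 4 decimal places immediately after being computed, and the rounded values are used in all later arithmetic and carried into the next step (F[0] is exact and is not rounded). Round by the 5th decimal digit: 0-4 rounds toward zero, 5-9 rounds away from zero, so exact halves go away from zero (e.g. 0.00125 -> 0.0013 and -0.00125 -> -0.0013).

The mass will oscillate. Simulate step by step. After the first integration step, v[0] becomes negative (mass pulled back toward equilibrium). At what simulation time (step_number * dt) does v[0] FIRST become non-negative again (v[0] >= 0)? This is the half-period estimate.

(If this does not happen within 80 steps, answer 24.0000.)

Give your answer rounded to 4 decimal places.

Step 0: x=[4.7000] v=[0.0000]
Step 1: x=[3.7010] v=[-3.3300]
Step 2: x=[2.1188] v=[-5.2739]
Step 3: x=[0.6121] v=[-5.0225]
Step 4: x=[-0.1921] v=[-2.6806]
Step 5: x=[0.0411] v=[0.7772]
First v>=0 after going negative at step 5, time=1.5000

Answer: 1.5000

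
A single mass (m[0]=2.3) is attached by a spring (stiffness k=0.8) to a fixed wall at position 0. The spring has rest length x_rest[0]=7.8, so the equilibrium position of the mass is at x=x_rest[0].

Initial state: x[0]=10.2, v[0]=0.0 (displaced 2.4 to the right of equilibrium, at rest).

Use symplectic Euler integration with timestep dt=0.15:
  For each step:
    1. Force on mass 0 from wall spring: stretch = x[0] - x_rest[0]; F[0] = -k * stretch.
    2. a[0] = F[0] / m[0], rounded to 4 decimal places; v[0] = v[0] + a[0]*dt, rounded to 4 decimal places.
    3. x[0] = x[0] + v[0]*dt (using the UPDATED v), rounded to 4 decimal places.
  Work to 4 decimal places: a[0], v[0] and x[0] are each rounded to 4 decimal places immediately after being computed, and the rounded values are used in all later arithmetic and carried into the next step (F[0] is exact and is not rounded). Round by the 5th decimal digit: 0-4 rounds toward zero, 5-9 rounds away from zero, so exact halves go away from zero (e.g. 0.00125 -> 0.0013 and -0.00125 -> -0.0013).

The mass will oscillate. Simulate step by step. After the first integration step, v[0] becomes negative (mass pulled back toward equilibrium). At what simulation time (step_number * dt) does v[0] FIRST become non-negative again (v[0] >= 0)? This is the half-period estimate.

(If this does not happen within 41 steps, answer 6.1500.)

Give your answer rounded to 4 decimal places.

Answer: 5.4000

Derivation:
Step 0: x=[10.2000] v=[0.0000]
Step 1: x=[10.1812] v=[-0.1252]
Step 2: x=[10.1438] v=[-0.2494]
Step 3: x=[10.0880] v=[-0.3717]
Step 4: x=[10.0143] v=[-0.4911]
Step 5: x=[9.9233] v=[-0.6066]
Step 6: x=[9.8157] v=[-0.7174]
Step 7: x=[9.6923] v=[-0.8226]
Step 8: x=[9.5541] v=[-0.9213]
Step 9: x=[9.4022] v=[-1.0128]
Step 10: x=[9.2377] v=[-1.0964]
Step 11: x=[9.0620] v=[-1.1714]
Step 12: x=[8.8764] v=[-1.2373]
Step 13: x=[8.6824] v=[-1.2935]
Step 14: x=[8.4815] v=[-1.3395]
Step 15: x=[8.2752] v=[-1.3751]
Step 16: x=[8.0652] v=[-1.3999]
Step 17: x=[7.8531] v=[-1.4137]
Step 18: x=[7.6406] v=[-1.4165]
Step 19: x=[7.4294] v=[-1.4082]
Step 20: x=[7.2211] v=[-1.3889]
Step 21: x=[7.0173] v=[-1.3587]
Step 22: x=[6.8196] v=[-1.3179]
Step 23: x=[6.6296] v=[-1.2668]
Step 24: x=[6.4487] v=[-1.2057]
Step 25: x=[6.2784] v=[-1.1352]
Step 26: x=[6.1200] v=[-1.0558]
Step 27: x=[5.9748] v=[-0.9682]
Step 28: x=[5.8439] v=[-0.8730]
Step 29: x=[5.7283] v=[-0.7709]
Step 30: x=[5.6289] v=[-0.6628]
Step 31: x=[5.5465] v=[-0.5495]
Step 32: x=[5.4817] v=[-0.4319]
Step 33: x=[5.4351] v=[-0.3109]
Step 34: x=[5.4070] v=[-0.1875]
Step 35: x=[5.3976] v=[-0.0627]
Step 36: x=[5.4070] v=[0.0626]
First v>=0 after going negative at step 36, time=5.4000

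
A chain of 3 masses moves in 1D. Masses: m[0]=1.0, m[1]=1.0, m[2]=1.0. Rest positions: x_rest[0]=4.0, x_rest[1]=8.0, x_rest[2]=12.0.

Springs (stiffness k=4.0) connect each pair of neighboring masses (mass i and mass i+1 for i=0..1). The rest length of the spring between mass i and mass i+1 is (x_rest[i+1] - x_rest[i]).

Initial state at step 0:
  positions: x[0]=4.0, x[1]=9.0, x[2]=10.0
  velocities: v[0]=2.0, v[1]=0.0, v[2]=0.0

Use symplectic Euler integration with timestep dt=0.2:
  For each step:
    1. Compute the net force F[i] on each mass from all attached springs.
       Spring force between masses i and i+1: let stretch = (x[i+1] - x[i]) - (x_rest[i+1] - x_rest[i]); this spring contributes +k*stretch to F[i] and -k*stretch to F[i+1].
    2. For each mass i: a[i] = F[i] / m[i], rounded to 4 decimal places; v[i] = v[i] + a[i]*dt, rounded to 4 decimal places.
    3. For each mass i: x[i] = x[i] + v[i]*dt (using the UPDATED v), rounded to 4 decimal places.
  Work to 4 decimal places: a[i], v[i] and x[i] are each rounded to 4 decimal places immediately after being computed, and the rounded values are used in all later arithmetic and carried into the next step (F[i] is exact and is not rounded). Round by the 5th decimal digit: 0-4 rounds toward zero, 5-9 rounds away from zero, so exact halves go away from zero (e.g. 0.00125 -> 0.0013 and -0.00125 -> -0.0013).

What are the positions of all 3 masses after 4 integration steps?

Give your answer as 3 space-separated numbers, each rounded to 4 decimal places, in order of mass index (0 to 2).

Answer: 5.2074 6.7170 12.6756

Derivation:
Step 0: x=[4.0000 9.0000 10.0000] v=[2.0000 0.0000 0.0000]
Step 1: x=[4.5600 8.3600 10.4800] v=[2.8000 -3.2000 2.4000]
Step 2: x=[5.0880 7.4512 11.2608] v=[2.6400 -4.5440 3.9040]
Step 3: x=[5.3541 6.7738 12.0721] v=[1.3306 -3.3869 4.0563]
Step 4: x=[5.2074 6.7170 12.6756] v=[-0.7336 -0.2840 3.0177]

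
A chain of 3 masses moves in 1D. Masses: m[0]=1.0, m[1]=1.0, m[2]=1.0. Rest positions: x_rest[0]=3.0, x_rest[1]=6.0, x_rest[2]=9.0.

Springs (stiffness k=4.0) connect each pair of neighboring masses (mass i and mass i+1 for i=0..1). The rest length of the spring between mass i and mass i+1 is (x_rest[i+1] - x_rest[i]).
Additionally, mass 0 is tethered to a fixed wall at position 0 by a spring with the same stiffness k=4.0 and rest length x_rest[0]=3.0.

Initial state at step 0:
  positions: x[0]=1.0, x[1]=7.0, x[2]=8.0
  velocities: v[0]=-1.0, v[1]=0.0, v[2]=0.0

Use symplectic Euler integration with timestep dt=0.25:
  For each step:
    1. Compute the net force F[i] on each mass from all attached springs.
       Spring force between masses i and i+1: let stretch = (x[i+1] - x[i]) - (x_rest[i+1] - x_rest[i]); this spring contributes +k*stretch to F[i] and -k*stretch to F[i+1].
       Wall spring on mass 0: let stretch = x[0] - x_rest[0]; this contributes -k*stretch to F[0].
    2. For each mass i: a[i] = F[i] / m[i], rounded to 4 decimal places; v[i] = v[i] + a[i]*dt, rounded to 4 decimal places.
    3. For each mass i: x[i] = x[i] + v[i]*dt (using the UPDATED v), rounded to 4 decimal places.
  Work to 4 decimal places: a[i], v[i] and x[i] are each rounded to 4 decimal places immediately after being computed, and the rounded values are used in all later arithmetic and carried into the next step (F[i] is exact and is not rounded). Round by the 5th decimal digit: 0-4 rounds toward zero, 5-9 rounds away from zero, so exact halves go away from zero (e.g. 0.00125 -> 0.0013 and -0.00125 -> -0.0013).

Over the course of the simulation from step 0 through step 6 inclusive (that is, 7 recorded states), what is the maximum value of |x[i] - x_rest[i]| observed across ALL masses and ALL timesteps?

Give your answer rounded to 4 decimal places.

Step 0: x=[1.0000 7.0000 8.0000] v=[-1.0000 0.0000 0.0000]
Step 1: x=[2.0000 5.7500 8.5000] v=[4.0000 -5.0000 2.0000]
Step 2: x=[3.4375 4.2500 9.0625] v=[5.7500 -6.0000 2.2500]
Step 3: x=[4.2188 3.7500 9.1719] v=[3.1250 -2.0000 0.4375]
Step 4: x=[3.8282 4.7227 8.6758] v=[-1.5626 3.8907 -1.9844]
Step 5: x=[2.7041 6.4600 7.9414] v=[-4.4963 6.9493 -2.9375]
Step 6: x=[1.8430 7.6287 7.5867] v=[-3.4445 4.6748 -1.4189]
Max displacement = 2.2500

Answer: 2.2500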